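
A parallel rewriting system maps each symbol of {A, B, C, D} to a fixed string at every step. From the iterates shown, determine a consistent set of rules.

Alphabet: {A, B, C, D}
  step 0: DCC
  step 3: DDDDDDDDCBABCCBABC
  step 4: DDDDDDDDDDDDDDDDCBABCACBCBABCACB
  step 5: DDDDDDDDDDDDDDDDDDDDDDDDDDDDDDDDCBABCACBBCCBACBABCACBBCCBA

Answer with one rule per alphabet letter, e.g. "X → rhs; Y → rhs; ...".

A->BC, B->A, C->CB, D->DD

  step 4 ⇒ step 5: DDDDDDDDDDDDDDDDCBABCACBCBABCACB ⇒ DD·DD·DD·DD·DD·DD·DD·DD·DD·DD·DD·DD·DD·DD·DD·DD·CB·A·BC·A·CB·BC·CB·A·CB·A·BC·A·CB·BC·CB·A
    A ↦ BC
    B ↦ A
    C ↦ CB
    D ↦ DD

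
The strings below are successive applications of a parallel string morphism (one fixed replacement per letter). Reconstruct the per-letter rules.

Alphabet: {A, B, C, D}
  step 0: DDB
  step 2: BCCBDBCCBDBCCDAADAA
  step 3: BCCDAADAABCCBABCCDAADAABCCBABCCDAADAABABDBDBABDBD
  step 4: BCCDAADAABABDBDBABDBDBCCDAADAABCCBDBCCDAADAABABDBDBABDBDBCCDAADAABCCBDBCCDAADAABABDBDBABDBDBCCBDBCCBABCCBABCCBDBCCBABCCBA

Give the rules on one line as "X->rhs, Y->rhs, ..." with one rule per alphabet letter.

A->BD, B->BCC, C->DAA, D->BA

  step 3 ⇒ step 4: BCCDAADAABCCBABCCDAADAABCCBABCCDAADAABABDBDBABDBD ⇒ BCC·DAA·DAA·BA·BD·BD·BA·BD·BD·BCC·DAA·DAA·BCC·BD·BCC·DAA·DAA·BA·BD·BD·BA·BD·BD·BCC·DAA·DAA·BCC·BD·BCC·DAA·DAA·BA·BD·BD·BA·BD·BD·BCC·BD·BCC·BA·BCC·BA·BCC·BD·BCC·BA·BCC·BA
    A ↦ BD
    B ↦ BCC
    C ↦ DAA
    D ↦ BA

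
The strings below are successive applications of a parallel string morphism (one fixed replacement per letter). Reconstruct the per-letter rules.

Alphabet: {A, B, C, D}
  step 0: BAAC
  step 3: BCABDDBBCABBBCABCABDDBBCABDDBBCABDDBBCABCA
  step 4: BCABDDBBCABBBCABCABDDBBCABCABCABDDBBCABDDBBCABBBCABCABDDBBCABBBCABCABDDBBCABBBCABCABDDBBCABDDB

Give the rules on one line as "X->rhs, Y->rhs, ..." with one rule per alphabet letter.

A->B, B->BCA, C->BDD, D->B

  step 3 ⇒ step 4: BCABDDBBCABBBCABCABDDBBCABDDBBCABDDBBCABCA ⇒ BCA·BDD·B·BCA·B·B·BCA·BCA·BDD·B·BCA·BCA·BCA·BDD·B·BCA·BDD·B·BCA·B·B·BCA·BCA·BDD·B·BCA·B·B·BCA·BCA·BDD·B·BCA·B·B·BCA·BCA·BDD·B·BCA·BDD·B
    A ↦ B
    B ↦ BCA
    C ↦ BDD
    D ↦ B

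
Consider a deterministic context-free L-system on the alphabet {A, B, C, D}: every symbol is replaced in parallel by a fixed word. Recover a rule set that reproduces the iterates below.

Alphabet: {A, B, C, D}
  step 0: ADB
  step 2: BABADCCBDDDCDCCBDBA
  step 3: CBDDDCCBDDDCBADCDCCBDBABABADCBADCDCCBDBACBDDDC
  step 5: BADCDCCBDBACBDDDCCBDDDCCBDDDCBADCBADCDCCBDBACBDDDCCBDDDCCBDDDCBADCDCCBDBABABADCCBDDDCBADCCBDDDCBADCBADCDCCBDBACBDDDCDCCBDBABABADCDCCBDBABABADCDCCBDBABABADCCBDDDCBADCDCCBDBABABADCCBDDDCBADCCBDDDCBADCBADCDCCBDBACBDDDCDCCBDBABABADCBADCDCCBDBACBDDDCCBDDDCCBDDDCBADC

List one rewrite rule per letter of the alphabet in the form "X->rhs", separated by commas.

A->DDC, B->CBD, C->DC, D->BA

  step 2 ⇒ step 3: BABADCCBDDDCDCCBDBA ⇒ CBD·DDC·CBD·DDC·BA·DC·DC·CBD·BA·BA·BA·DC·BA·DC·DC·CBD·BA·CBD·DDC
    A ↦ DDC
    B ↦ CBD
    C ↦ DC
    D ↦ BA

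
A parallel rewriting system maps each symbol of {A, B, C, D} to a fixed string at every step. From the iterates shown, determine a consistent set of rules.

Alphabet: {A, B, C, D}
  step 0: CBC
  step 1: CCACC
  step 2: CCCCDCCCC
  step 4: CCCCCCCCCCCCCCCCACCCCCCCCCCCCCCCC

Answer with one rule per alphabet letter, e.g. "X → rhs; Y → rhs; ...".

A->D, B->A, C->CC, D->B

  step 1 ⇒ step 2: CCACC ⇒ CC·CC·D·CC·CC
    A ↦ D
    C ↦ CC
  step 0 ⇒ step 1: CBC ⇒ CC·A·CC
    B ↦ A
    D ↦ B  (constrained at step 2)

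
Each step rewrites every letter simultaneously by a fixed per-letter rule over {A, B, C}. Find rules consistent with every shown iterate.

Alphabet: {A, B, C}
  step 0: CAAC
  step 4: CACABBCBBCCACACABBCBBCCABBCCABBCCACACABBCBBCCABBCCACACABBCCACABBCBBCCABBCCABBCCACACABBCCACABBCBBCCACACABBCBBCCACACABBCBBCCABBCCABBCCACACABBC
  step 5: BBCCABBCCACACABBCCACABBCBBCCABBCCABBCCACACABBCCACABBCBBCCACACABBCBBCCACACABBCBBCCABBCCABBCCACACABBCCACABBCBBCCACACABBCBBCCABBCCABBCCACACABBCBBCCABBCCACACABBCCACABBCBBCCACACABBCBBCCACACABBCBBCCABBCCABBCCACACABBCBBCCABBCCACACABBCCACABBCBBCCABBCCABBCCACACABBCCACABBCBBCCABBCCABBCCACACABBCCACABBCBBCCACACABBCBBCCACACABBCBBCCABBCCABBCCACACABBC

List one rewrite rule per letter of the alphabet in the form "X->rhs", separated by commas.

A->CA, B->CA, C->BBC

  step 4 ⇒ step 5: CACABBCBBCCACACABBCBBCCABBCCABBCCACACABBCBBCCABBCCACACABBCCACABBCBBCCABBCCABBCCACACABBCCACABBCBBCCACACABBCBBCCACACABBCBBCCABBCCABBCCACACABBC ⇒ BBC·CA·BBC·CA·CA·CA·BBC·CA·CA·BBC·BBC·CA·BBC·CA·BBC·CA·CA·CA·BBC·CA·CA·BBC·BBC·CA·CA·CA·BBC·BBC·CA·CA·CA·BBC·BBC·CA·BBC·CA·BBC·CA·CA·CA·BBC·CA·CA·BBC·BBC·CA·CA·CA·BBC·BBC·CA·BBC·CA·BBC·CA·CA·CA·BBC·BBC·CA·BBC·CA·CA·CA·BBC·CA·CA·BBC·BBC·CA·CA·CA·BBC·BBC·CA·CA·CA·BBC·BBC·CA·BBC·CA·BBC·CA·CA·CA·BBC·BBC·CA·BBC·CA·CA·CA·BBC·CA·CA·BBC·BBC·CA·BBC·CA·BBC·CA·CA·CA·BBC·CA·CA·BBC·BBC·CA·BBC·CA·BBC·CA·CA·CA·BBC·CA·CA·BBC·BBC·CA·CA·CA·BBC·BBC·CA·CA·CA·BBC·BBC·CA·BBC·CA·BBC·CA·CA·CA·BBC
    A ↦ CA
    B ↦ CA
    C ↦ BBC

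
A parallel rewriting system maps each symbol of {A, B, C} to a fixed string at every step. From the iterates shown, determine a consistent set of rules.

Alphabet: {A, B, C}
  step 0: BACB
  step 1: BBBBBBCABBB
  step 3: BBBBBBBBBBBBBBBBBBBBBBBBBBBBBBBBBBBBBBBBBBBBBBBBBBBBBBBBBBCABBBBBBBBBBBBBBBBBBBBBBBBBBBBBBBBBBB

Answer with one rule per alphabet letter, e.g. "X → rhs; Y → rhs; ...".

  step 0 ⇒ step 1: BACB ⇒ BBB·BB·BCA·BBB
    A ↦ BB
    B ↦ BBB
    C ↦ BCA

A->BB, B->BBB, C->BCA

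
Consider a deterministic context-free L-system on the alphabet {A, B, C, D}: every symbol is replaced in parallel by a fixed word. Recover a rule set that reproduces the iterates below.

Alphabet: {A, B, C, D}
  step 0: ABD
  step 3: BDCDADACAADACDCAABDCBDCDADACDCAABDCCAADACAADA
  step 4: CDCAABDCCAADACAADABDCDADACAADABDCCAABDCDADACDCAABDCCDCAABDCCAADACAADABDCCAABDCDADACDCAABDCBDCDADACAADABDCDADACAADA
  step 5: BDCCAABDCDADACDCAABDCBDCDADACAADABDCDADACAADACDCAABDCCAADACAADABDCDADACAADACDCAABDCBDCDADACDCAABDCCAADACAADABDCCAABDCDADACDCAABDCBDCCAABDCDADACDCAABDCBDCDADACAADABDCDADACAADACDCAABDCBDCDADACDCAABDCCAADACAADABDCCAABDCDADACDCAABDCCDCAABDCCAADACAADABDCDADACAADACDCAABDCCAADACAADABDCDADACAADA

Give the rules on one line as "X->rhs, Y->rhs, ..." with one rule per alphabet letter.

  step 4 ⇒ step 5: CDCAABDCCAADACAADABDCDADACAADABDCCAABDCDADACDCAABDCCDCAABDCCAADACAADABDCCAABDCDADACDCAABDCBDCDADACAADABDCDADACAADA ⇒ BDC·CAA·BDC·DA·DA·CD·CAA·BDC·BDC·DA·DA·CAA·DA·BDC·DA·DA·CAA·DA·CD·CAA·BDC·CAA·DA·CAA·DA·BDC·DA·DA·CAA·DA·CD·CAA·BDC·BDC·DA·DA·CD·CAA·BDC·CAA·DA·CAA·DA·BDC·CAA·BDC·DA·DA·CD·CAA·BDC·BDC·CAA·BDC·DA·DA·CD·CAA·BDC·BDC·DA·DA·CAA·DA·BDC·DA·DA·CAA·DA·CD·CAA·BDC·BDC·DA·DA·CD·CAA·BDC·CAA·DA·CAA·DA·BDC·CAA·BDC·DA·DA·CD·CAA·BDC·CD·CAA·BDC·CAA·DA·CAA·DA·BDC·DA·DA·CAA·DA·CD·CAA·BDC·CAA·DA·CAA·DA·BDC·DA·DA·CAA·DA
    A ↦ DA
    B ↦ CD
    C ↦ BDC
    D ↦ CAA

A->DA, B->CD, C->BDC, D->CAA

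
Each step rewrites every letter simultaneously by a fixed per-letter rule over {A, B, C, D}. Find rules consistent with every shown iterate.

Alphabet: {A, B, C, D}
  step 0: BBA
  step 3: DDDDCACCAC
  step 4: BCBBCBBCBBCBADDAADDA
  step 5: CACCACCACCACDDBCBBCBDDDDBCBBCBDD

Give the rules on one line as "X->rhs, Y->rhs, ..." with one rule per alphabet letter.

  step 4 ⇒ step 5: BCBBCBBCBBCBADDAADDA ⇒ C·A·C·C·A·C·C·A·C·C·A·C·DD·BCB·BCB·DD·DD·BCB·BCB·DD
    A ↦ DD
    B ↦ C
    C ↦ A
    D ↦ BCB

A->DD, B->C, C->A, D->BCB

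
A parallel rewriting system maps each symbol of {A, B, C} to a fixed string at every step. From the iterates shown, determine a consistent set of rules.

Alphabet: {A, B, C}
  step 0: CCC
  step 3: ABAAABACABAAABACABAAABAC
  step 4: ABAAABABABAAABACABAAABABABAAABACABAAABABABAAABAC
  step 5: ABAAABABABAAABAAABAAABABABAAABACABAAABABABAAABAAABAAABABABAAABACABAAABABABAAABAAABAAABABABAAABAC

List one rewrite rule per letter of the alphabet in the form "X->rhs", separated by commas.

A->AB, B->AA, C->AC

  step 4 ⇒ step 5: ABAAABABABAAABACABAAABABABAAABACABAAABABABAAABAC ⇒ AB·AA·AB·AB·AB·AA·AB·AA·AB·AA·AB·AB·AB·AA·AB·AC·AB·AA·AB·AB·AB·AA·AB·AA·AB·AA·AB·AB·AB·AA·AB·AC·AB·AA·AB·AB·AB·AA·AB·AA·AB·AA·AB·AB·AB·AA·AB·AC
    A ↦ AB
    B ↦ AA
    C ↦ AC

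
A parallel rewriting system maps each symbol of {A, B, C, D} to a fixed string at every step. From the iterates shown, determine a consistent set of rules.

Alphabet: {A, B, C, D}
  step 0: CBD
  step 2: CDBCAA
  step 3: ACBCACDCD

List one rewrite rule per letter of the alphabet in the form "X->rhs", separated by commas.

  step 2 ⇒ step 3: CDBCAA ⇒ A·C·BC·A·CD·CD
    A ↦ CD
    B ↦ BC
    C ↦ A
    D ↦ C

A->CD, B->BC, C->A, D->C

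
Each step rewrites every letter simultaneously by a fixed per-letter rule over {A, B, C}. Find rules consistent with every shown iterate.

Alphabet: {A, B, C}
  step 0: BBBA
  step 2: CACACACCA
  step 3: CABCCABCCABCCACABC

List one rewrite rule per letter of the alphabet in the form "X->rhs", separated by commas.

  step 2 ⇒ step 3: CACACACCA ⇒ CA·BC·CA·BC·CA·BC·CA·CA·BC
    A ↦ BC
    C ↦ CA
    B ↦ C  (constrained at step 0)

A->BC, B->C, C->CA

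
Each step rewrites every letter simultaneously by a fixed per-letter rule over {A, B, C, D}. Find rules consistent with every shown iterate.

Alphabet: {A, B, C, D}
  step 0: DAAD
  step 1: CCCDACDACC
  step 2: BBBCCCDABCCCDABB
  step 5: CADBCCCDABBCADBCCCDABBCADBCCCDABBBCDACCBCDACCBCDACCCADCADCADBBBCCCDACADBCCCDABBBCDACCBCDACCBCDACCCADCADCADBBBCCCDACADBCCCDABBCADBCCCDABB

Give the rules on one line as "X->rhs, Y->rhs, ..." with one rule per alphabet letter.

  step 1 ⇒ step 2: CCCDACDACC ⇒ B·B·B·CC·CDA·B·CC·CDA·B·B
    A ↦ CDA
    C ↦ B
    D ↦ CC
    B ↦ CAD  (constrained at step 2)

A->CDA, B->CAD, C->B, D->CC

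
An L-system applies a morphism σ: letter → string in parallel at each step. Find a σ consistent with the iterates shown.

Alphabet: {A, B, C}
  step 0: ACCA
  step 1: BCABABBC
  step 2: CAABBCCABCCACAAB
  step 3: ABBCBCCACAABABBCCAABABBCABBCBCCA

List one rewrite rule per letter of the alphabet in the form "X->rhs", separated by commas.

A->BC, B->CA, C->AB

  step 2 ⇒ step 3: CAABBCCABCCACAAB ⇒ AB·BC·BC·CA·CA·AB·AB·BC·CA·AB·AB·BC·AB·BC·BC·CA
    A ↦ BC
    B ↦ CA
    C ↦ AB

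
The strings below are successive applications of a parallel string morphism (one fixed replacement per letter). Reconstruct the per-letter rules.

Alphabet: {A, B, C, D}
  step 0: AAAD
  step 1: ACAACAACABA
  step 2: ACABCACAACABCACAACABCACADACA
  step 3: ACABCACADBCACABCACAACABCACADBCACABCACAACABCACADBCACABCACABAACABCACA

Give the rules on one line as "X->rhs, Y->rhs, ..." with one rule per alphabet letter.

A->ACA, B->D, C->BC, D->BA

  step 2 ⇒ step 3: ACABCACAACABCACAACABCACADACA ⇒ ACA·BC·ACA·D·BC·ACA·BC·ACA·ACA·BC·ACA·D·BC·ACA·BC·ACA·ACA·BC·ACA·D·BC·ACA·BC·ACA·BA·ACA·BC·ACA
    A ↦ ACA
    B ↦ D
    C ↦ BC
    D ↦ BA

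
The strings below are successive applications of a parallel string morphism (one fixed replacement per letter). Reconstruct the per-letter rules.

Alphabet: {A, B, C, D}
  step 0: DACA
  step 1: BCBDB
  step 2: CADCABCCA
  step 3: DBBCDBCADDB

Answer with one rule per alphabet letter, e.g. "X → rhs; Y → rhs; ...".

  step 2 ⇒ step 3: CADCABCCA ⇒ D·B·BC·D·B·CA·D·D·B
    A ↦ B
    B ↦ CA
    C ↦ D
    D ↦ BC

A->B, B->CA, C->D, D->BC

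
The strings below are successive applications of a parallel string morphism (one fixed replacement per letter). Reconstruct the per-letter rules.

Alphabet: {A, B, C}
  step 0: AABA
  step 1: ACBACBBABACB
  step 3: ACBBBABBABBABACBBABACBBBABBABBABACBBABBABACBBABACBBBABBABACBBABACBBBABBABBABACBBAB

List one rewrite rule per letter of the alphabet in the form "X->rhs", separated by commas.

A->ACB, B->BAB, C->B

  step 0 ⇒ step 1: AABA ⇒ ACB·ACB·BAB·ACB
    A ↦ ACB
    B ↦ BAB
    C ↦ B  (constrained at step 1)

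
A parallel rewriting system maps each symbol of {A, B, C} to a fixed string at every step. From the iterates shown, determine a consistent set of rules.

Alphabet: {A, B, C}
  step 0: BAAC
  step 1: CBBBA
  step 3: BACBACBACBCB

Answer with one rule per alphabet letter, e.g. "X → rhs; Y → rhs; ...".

A->B, B->CB, C->A

  step 0 ⇒ step 1: BAAC ⇒ CB·B·B·A
    A ↦ B
    B ↦ CB
    C ↦ A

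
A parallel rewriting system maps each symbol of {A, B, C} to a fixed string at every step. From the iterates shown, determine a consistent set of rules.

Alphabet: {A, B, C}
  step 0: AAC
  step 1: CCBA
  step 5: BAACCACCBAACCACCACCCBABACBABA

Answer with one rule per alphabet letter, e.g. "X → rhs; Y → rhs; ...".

A->C, B->AC, C->BA

  step 0 ⇒ step 1: AAC ⇒ C·C·BA
    A ↦ C
    C ↦ BA
    B ↦ AC  (constrained at step 1)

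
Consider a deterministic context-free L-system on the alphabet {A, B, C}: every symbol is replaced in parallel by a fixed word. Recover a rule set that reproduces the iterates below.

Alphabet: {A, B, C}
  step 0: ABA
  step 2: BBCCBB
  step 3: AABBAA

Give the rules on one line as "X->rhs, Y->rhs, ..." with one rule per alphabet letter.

A->CC, B->A, C->B

  step 2 ⇒ step 3: BBCCBB ⇒ A·A·B·B·A·A
    B ↦ A
    C ↦ B
    A ↦ CC  (constrained at step 0)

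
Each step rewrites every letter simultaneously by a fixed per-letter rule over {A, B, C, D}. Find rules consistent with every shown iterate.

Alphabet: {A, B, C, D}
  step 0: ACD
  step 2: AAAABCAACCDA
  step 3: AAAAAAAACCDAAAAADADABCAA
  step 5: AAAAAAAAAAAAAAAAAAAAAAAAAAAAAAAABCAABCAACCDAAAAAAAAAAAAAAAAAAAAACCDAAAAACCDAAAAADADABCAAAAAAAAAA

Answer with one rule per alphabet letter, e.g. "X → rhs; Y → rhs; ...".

  step 2 ⇒ step 3: AAAABCAACCDA ⇒ AA·AA·AA·AA·CC·DA·AA·AA·DA·DA·BC·AA
    A ↦ AA
    B ↦ CC
    C ↦ DA
    D ↦ BC

A->AA, B->CC, C->DA, D->BC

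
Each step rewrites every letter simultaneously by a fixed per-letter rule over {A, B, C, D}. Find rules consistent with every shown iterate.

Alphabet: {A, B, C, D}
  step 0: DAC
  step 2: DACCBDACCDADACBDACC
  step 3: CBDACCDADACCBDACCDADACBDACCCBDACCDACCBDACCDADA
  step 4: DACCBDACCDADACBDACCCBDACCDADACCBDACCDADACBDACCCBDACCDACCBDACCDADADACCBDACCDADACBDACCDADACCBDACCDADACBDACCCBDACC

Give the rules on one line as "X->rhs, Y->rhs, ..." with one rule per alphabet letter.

A->ACC, B->C, C->DA, D->CBD

  step 3 ⇒ step 4: CBDACCDADACCBDACCDADACBDACCCBDACCDACCBDACCDADA ⇒ DA·C·CBD·ACC·DA·DA·CBD·ACC·CBD·ACC·DA·DA·C·CBD·ACC·DA·DA·CBD·ACC·CBD·ACC·DA·C·CBD·ACC·DA·DA·DA·C·CBD·ACC·DA·DA·CBD·ACC·DA·DA·C·CBD·ACC·DA·DA·CBD·ACC·CBD·ACC
    A ↦ ACC
    B ↦ C
    C ↦ DA
    D ↦ CBD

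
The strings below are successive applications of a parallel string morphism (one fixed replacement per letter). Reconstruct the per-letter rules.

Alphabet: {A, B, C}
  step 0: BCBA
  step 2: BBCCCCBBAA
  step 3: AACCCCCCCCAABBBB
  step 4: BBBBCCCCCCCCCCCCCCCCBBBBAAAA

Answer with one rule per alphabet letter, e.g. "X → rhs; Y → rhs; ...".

A->BB, B->A, C->CC

  step 3 ⇒ step 4: AACCCCCCCCAABBBB ⇒ BB·BB·CC·CC·CC·CC·CC·CC·CC·CC·BB·BB·A·A·A·A
    A ↦ BB
    B ↦ A
    C ↦ CC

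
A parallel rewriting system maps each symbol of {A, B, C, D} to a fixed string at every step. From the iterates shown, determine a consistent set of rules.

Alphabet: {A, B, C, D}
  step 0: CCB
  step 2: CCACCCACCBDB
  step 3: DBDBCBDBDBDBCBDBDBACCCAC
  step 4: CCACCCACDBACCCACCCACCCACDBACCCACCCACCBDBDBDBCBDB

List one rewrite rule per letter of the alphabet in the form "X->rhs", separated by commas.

A->CB, B->AC, C->DB, D->CC

  step 3 ⇒ step 4: DBDBCBDBDBDBCBDBDBACCCAC ⇒ CC·AC·CC·AC·DB·AC·CC·AC·CC·AC·CC·AC·DB·AC·CC·AC·CC·AC·CB·DB·DB·DB·CB·DB
    A ↦ CB
    B ↦ AC
    C ↦ DB
    D ↦ CC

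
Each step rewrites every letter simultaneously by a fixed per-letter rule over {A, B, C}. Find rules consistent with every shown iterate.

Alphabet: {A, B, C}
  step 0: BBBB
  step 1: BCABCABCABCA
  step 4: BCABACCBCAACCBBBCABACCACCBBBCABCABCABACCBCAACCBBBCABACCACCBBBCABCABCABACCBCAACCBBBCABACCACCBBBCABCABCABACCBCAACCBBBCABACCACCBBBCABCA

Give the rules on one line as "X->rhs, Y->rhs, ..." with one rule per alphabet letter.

A->ACC, B->BCA, C->B

  step 0 ⇒ step 1: BBBB ⇒ BCA·BCA·BCA·BCA
    B ↦ BCA
    A ↦ ACC  (constrained at step 1)
    C ↦ B  (constrained at step 1)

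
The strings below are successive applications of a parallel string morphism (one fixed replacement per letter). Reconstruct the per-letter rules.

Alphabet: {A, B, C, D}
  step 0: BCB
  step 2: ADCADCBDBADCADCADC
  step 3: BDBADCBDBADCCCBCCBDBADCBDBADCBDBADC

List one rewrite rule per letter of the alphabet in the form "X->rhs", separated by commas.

  step 2 ⇒ step 3: ADCADCBDBADCADCADC ⇒ BD·B·ADC·BD·B·ADC·CC·B·CC·BD·B·ADC·BD·B·ADC·BD·B·ADC
    A ↦ BD
    B ↦ CC
    C ↦ ADC
    D ↦ B

A->BD, B->CC, C->ADC, D->B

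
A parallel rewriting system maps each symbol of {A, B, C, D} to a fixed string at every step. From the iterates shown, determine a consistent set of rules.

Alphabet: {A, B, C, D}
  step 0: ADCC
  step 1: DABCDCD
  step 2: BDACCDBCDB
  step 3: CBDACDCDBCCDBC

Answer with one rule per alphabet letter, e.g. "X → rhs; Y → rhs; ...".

  step 2 ⇒ step 3: BDACCDBCDB ⇒ C·B·DA·CD·CD·B·C·CD·B·C
    A ↦ DA
    B ↦ C
    C ↦ CD
    D ↦ B

A->DA, B->C, C->CD, D->B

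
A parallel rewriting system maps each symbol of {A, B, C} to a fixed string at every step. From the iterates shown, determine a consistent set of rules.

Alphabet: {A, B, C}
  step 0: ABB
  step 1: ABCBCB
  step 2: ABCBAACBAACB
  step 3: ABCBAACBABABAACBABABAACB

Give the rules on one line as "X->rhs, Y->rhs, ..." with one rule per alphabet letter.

A->AB, B->CB, C->AA

  step 2 ⇒ step 3: ABCBAACBAACB ⇒ AB·CB·AA·CB·AB·AB·AA·CB·AB·AB·AA·CB
    A ↦ AB
    B ↦ CB
    C ↦ AA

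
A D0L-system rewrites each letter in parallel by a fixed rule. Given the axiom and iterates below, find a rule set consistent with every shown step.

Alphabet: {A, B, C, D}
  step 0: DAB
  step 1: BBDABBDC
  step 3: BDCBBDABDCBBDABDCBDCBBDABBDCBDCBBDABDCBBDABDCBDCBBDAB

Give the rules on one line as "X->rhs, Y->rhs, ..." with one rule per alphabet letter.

A->DAB, B->BDC, C->DA, D->BB

  step 0 ⇒ step 1: DAB ⇒ BB·DAB·BDC
    A ↦ DAB
    B ↦ BDC
    D ↦ BB
    C ↦ DA  (constrained at step 1)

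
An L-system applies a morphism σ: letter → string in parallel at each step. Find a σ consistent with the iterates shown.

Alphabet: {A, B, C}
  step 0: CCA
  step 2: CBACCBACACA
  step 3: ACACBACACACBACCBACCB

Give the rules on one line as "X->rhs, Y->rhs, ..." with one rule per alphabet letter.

  step 2 ⇒ step 3: CBACCBACACA ⇒ AC·A·CB·AC·AC·A·CB·AC·CB·AC·CB
    A ↦ CB
    B ↦ A
    C ↦ AC

A->CB, B->A, C->AC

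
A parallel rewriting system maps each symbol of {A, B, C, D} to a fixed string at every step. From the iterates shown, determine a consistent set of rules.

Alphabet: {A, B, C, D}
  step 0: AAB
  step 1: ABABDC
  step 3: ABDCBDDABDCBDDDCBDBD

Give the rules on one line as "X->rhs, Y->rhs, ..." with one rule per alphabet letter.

A->AB, B->DC, C->D, D->BD

  step 0 ⇒ step 1: AAB ⇒ AB·AB·DC
    A ↦ AB
    B ↦ DC
    C ↦ D  (constrained at step 1)
    D ↦ BD  (constrained at step 1)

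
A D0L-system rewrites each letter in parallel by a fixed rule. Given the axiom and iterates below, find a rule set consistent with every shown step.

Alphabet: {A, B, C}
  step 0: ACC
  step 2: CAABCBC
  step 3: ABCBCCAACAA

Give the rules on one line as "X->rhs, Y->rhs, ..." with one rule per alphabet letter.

  step 2 ⇒ step 3: CAABCBC ⇒ A·BC·BC·CA·A·CA·A
    A ↦ BC
    B ↦ CA
    C ↦ A

A->BC, B->CA, C->A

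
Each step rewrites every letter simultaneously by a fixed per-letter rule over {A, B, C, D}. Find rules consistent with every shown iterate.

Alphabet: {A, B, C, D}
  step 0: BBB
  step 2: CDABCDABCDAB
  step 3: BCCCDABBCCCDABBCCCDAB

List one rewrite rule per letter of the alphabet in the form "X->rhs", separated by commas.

A->CD, B->AB, C->BC, D->C

  step 2 ⇒ step 3: CDABCDABCDAB ⇒ BC·C·CD·AB·BC·C·CD·AB·BC·C·CD·AB
    A ↦ CD
    B ↦ AB
    C ↦ BC
    D ↦ C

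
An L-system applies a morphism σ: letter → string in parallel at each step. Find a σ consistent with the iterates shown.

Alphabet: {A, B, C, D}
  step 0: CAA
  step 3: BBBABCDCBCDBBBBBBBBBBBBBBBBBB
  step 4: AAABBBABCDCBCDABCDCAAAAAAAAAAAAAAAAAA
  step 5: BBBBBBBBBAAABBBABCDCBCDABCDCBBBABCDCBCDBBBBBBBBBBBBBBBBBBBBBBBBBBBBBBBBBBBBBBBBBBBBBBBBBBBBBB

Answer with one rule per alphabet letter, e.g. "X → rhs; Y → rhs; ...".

  step 4 ⇒ step 5: AAABBBABCDCBCDABCDCAAAAAAAAAAAAAAAAAA ⇒ BBB·BBB·BBB·A·A·A·BBB·A·BCD·C·BCD·A·BCD·C·BBB·A·BCD·C·BCD·BBB·BBB·BBB·BBB·BBB·BBB·BBB·BBB·BBB·BBB·BBB·BBB·BBB·BBB·BBB·BBB·BBB·BBB
    A ↦ BBB
    B ↦ A
    C ↦ BCD
    D ↦ C

A->BBB, B->A, C->BCD, D->C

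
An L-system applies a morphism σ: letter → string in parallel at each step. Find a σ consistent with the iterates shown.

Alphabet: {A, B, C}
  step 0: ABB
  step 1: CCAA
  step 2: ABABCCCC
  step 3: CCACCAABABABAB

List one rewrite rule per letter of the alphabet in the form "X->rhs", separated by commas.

  step 2 ⇒ step 3: ABABCCCC ⇒ CC·A·CC·A·AB·AB·AB·AB
    A ↦ CC
    B ↦ A
    C ↦ AB

A->CC, B->A, C->AB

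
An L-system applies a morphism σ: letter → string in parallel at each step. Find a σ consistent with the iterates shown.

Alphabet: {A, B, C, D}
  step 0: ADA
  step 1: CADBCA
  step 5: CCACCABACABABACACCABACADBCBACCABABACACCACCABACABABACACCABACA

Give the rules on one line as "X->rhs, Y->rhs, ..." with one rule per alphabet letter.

A->CA, B->C, C->BA, D->DB

  step 0 ⇒ step 1: ADA ⇒ CA·DB·CA
    A ↦ CA
    D ↦ DB
    B ↦ C  (constrained at step 1)
    C ↦ BA  (constrained at step 1)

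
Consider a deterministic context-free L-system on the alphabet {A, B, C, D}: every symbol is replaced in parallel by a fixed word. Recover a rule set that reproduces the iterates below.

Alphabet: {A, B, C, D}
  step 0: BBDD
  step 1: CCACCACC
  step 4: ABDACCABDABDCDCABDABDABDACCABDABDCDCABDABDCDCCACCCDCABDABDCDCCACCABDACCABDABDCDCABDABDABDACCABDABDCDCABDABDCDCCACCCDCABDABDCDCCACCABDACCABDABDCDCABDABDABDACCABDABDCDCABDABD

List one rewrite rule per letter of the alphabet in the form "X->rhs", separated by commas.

A->CDC, B->C, C->ABD, D->ACC

  step 0 ⇒ step 1: BBDD ⇒ C·C·ACC·ACC
    B ↦ C
    D ↦ ACC
    A ↦ CDC  (constrained at step 1)
    C ↦ ABD  (constrained at step 1)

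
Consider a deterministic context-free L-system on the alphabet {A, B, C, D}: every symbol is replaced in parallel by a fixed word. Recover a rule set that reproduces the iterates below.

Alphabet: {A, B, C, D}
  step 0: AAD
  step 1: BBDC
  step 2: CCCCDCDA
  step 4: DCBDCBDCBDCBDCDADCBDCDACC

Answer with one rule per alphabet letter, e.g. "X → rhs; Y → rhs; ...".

  step 1 ⇒ step 2: BBDC ⇒ CC·CC·DC·DA
    B ↦ CC
    C ↦ DA
    D ↦ DC
  step 0 ⇒ step 1: AAD ⇒ B·B·DC
    A ↦ B

A->B, B->CC, C->DA, D->DC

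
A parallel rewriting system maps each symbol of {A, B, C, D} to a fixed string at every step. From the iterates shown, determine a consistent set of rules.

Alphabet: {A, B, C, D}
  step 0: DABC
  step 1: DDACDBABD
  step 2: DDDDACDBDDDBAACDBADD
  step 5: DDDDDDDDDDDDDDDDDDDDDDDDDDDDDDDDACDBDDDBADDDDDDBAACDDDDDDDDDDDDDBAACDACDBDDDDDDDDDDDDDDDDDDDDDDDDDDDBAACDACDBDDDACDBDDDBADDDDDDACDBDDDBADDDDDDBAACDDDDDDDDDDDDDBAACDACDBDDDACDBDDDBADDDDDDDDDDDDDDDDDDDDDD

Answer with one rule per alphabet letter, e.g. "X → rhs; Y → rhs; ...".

  step 1 ⇒ step 2: DDACDBABD ⇒ DD·DD·ACD·BD·DD·BA·ACD·BA·DD
    A ↦ ACD
    B ↦ BA
    C ↦ BD
    D ↦ DD

A->ACD, B->BA, C->BD, D->DD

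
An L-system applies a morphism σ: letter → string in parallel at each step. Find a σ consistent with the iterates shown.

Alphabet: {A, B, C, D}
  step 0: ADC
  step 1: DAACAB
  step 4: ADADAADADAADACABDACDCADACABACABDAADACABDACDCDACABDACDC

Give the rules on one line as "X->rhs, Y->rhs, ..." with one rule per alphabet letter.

  step 0 ⇒ step 1: ADC ⇒ DA·A·CAB
    A ↦ DA
    C ↦ CAB
    D ↦ A
    B ↦ CDC  (constrained at step 1)

A->DA, B->CDC, C->CAB, D->A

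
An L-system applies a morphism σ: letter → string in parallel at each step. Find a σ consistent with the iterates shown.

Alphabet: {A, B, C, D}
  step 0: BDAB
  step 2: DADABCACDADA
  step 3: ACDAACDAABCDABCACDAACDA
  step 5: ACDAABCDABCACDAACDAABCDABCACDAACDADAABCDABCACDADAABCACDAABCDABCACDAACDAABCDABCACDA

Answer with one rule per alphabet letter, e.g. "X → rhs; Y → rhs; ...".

  step 2 ⇒ step 3: DADABCACDADA ⇒ AC·DA·AC·DA·A·BC·DA·BC·AC·DA·AC·DA
    A ↦ DA
    B ↦ A
    C ↦ BC
    D ↦ AC

A->DA, B->A, C->BC, D->AC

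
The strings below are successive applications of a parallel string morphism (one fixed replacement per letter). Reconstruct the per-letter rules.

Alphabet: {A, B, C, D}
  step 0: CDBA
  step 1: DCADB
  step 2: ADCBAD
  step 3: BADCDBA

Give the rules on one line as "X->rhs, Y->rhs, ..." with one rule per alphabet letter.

  step 2 ⇒ step 3: ADCBAD ⇒ B·A·DC·D·B·A
    A ↦ B
    B ↦ D
    C ↦ DC
    D ↦ A

A->B, B->D, C->DC, D->A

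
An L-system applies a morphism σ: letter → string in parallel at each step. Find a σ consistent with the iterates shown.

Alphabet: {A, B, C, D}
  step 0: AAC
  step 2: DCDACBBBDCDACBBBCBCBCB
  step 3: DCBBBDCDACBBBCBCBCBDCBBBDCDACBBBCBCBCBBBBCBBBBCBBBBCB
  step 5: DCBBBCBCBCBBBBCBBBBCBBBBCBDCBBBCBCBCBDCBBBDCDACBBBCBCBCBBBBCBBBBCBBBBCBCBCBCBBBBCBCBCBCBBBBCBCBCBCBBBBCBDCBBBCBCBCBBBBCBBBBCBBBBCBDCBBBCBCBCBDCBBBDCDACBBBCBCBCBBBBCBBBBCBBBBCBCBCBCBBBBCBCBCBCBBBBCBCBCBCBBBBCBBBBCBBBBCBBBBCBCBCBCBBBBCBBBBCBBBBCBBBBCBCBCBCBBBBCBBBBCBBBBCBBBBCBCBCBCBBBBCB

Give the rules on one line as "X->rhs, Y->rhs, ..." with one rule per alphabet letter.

  step 2 ⇒ step 3: DCDACBBBDCDACBBBCBCBCB ⇒ DC·BBB·DC·DAC·BBB·CB·CB·CB·DC·BBB·DC·DAC·BBB·CB·CB·CB·BBB·CB·BBB·CB·BBB·CB
    A ↦ DAC
    B ↦ CB
    C ↦ BBB
    D ↦ DC

A->DAC, B->CB, C->BBB, D->DC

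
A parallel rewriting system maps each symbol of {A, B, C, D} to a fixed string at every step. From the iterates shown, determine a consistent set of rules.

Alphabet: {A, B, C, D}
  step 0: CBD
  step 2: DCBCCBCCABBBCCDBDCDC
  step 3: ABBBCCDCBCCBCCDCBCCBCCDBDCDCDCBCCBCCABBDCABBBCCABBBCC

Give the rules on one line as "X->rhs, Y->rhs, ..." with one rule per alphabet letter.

A->DB, B->DC, C->BCC, D->ABB

  step 2 ⇒ step 3: DCBCCBCCABBBCCDBDCDC ⇒ ABB·BCC·DC·BCC·BCC·DC·BCC·BCC·DB·DC·DC·DC·BCC·BCC·ABB·DC·ABB·BCC·ABB·BCC
    A ↦ DB
    B ↦ DC
    C ↦ BCC
    D ↦ ABB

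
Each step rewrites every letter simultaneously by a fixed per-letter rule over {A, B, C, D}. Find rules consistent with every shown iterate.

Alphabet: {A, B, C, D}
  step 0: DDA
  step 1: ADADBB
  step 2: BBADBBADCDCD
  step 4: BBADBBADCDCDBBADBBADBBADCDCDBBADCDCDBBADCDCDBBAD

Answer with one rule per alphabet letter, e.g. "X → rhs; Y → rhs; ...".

A->BB, B->CD, C->BB, D->AD

  step 1 ⇒ step 2: ADADBB ⇒ BB·AD·BB·AD·CD·CD
    A ↦ BB
    B ↦ CD
    D ↦ AD
    C ↦ BB  (constrained at step 2)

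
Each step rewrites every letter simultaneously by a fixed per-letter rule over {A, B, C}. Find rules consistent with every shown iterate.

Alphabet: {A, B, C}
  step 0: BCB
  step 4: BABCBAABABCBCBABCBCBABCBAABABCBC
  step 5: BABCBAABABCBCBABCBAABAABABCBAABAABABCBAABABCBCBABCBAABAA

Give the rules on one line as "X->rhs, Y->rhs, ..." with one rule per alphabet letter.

  step 4 ⇒ step 5: BABCBAABABCBCBABCBCBABCBAABABCBC ⇒ BA·BC·BA·A·BA·BC·BC·BA·BC·BA·A·BA·A·BA·BC·BA·A·BA·A·BA·BC·BA·A·BA·BC·BC·BA·BC·BA·A·BA·A
    A ↦ BC
    B ↦ BA
    C ↦ A

A->BC, B->BA, C->A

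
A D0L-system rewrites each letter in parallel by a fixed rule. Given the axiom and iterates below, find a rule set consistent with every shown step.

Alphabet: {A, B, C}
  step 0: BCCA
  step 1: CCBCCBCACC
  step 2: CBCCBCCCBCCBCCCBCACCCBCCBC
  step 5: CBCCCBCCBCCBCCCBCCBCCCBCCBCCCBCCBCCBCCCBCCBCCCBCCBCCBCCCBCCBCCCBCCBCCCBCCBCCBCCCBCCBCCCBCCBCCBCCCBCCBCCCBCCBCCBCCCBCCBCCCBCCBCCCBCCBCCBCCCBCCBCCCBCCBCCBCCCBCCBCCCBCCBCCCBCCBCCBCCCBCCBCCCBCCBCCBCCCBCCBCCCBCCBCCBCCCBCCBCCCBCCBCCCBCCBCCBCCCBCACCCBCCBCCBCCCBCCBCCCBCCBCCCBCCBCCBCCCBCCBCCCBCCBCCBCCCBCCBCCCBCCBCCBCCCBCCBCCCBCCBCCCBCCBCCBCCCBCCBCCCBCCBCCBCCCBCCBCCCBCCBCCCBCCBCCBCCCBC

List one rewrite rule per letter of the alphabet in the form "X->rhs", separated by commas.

A->ACC, B->C, C->CBC

  step 1 ⇒ step 2: CCBCCBCACC ⇒ CBC·CBC·C·CBC·CBC·C·CBC·ACC·CBC·CBC
    A ↦ ACC
    B ↦ C
    C ↦ CBC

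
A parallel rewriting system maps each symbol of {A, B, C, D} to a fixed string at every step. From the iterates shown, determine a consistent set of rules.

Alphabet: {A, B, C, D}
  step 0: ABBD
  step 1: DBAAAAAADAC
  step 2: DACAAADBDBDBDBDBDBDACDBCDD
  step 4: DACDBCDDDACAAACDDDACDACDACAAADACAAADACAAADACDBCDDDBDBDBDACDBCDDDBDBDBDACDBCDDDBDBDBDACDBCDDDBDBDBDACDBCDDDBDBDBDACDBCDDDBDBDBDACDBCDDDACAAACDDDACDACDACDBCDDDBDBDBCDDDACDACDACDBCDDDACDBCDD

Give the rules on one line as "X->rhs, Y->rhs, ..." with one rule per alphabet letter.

  step 1 ⇒ step 2: DBAAAAAADAC ⇒ DAC·AAA·DB·DB·DB·DB·DB·DB·DAC·DB·CDD
    A ↦ DB
    B ↦ AAA
    C ↦ CDD
    D ↦ DAC

A->DB, B->AAA, C->CDD, D->DAC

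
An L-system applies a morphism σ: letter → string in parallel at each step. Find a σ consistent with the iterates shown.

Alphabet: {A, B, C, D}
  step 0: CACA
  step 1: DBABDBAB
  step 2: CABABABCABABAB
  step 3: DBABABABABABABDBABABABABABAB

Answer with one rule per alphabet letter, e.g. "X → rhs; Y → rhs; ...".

  step 2 ⇒ step 3: CABABABCABABAB ⇒ DB·AB·AB·AB·AB·AB·AB·DB·AB·AB·AB·AB·AB·AB
    A ↦ AB
    B ↦ AB
    C ↦ DB
  step 1 ⇒ step 2: DBABDBAB ⇒ C·AB·AB·AB·C·AB·AB·AB
    D ↦ C

A->AB, B->AB, C->DB, D->C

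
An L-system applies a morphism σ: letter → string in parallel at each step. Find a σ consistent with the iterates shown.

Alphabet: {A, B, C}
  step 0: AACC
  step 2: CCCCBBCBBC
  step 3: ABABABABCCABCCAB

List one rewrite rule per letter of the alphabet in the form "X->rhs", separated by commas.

  step 2 ⇒ step 3: CCCCBBCBBC ⇒ AB·AB·AB·AB·C·C·AB·C·C·AB
    B ↦ C
    C ↦ AB
    A ↦ BB  (constrained at step 0)

A->BB, B->C, C->AB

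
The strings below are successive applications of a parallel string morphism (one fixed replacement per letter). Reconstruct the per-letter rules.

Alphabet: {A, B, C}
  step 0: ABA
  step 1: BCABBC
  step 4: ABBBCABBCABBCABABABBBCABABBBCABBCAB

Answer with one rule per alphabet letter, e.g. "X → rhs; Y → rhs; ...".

A->BC, B->AB, C->B

  step 0 ⇒ step 1: ABA ⇒ BC·AB·BC
    A ↦ BC
    B ↦ AB
    C ↦ B  (constrained at step 1)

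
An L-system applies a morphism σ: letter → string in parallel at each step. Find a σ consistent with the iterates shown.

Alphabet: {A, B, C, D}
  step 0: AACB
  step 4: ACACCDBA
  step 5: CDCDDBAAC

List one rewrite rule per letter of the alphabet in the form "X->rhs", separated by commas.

A->C, B->A, C->D, D->BA

  step 4 ⇒ step 5: ACACCDBA ⇒ C·D·C·D·D·BA·A·C
    A ↦ C
    B ↦ A
    C ↦ D
    D ↦ BA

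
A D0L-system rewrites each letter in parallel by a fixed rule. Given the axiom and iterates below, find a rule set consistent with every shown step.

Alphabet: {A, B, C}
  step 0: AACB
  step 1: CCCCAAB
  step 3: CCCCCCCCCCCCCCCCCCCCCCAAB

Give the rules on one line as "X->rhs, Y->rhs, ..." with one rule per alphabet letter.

  step 0 ⇒ step 1: AACB ⇒ C·C·CC·AAB
    A ↦ C
    B ↦ AAB
    C ↦ CC

A->C, B->AAB, C->CC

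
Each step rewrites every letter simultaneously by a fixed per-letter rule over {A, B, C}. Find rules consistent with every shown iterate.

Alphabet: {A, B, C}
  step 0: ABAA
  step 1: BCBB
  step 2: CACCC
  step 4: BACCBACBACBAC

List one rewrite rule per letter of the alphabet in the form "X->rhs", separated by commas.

A->B, B->C, C->AC

  step 1 ⇒ step 2: BCBB ⇒ C·AC·C·C
    B ↦ C
    C ↦ AC
  step 0 ⇒ step 1: ABAA ⇒ B·C·B·B
    A ↦ B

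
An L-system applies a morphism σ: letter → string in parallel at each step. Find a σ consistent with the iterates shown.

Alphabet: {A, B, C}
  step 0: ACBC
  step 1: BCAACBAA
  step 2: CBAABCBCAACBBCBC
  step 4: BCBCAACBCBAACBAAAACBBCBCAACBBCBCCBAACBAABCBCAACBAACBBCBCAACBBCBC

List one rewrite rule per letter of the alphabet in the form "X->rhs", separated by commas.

A->BC, B->CB, C->AA

  step 1 ⇒ step 2: BCAACBAA ⇒ CB·AA·BC·BC·AA·CB·BC·BC
    A ↦ BC
    B ↦ CB
    C ↦ AA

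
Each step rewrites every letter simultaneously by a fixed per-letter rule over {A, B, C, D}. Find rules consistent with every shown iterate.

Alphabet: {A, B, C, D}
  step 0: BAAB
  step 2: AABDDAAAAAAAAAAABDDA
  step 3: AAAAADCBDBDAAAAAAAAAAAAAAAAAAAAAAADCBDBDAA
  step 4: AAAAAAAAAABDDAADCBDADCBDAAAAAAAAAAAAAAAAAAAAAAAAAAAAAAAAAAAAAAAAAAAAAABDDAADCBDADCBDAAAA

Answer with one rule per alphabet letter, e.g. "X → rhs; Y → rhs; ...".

A->AA, B->ADC, C->DA, D->BD

  step 3 ⇒ step 4: AAAAADCBDBDAAAAAAAAAAAAAAAAAAAAAAADCBDBDAA ⇒ AA·AA·AA·AA·AA·BD·DA·ADC·BD·ADC·BD·AA·AA·AA·AA·AA·AA·AA·AA·AA·AA·AA·AA·AA·AA·AA·AA·AA·AA·AA·AA·AA·AA·AA·BD·DA·ADC·BD·ADC·BD·AA·AA
    A ↦ AA
    B ↦ ADC
    C ↦ DA
    D ↦ BD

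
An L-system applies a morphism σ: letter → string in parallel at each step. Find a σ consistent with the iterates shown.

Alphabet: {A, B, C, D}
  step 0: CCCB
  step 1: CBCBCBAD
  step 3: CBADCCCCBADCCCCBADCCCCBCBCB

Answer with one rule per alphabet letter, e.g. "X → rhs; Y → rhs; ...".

A->C, B->AD, C->CB, D->CC

  step 0 ⇒ step 1: CCCB ⇒ CB·CB·CB·AD
    B ↦ AD
    C ↦ CB
    A ↦ C  (constrained at step 1)
    D ↦ CC  (constrained at step 1)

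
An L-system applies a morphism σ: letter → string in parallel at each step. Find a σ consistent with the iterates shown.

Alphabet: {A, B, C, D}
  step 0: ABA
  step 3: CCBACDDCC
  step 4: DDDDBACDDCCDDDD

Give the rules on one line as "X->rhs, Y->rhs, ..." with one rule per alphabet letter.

  step 3 ⇒ step 4: CCBACDDCC ⇒ DD·DD·BA·C·DD·C·C·DD·DD
    A ↦ C
    B ↦ BA
    C ↦ DD
    D ↦ C

A->C, B->BA, C->DD, D->C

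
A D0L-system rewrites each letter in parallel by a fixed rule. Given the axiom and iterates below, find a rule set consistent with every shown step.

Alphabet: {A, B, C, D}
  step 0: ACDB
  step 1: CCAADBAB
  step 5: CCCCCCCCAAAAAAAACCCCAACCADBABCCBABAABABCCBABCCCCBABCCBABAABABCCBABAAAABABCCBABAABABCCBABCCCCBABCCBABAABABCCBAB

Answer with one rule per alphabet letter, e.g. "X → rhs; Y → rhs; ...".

  step 0 ⇒ step 1: ACDB ⇒ CC·A·AD·BAB
    A ↦ CC
    B ↦ BAB
    C ↦ A
    D ↦ AD

A->CC, B->BAB, C->A, D->AD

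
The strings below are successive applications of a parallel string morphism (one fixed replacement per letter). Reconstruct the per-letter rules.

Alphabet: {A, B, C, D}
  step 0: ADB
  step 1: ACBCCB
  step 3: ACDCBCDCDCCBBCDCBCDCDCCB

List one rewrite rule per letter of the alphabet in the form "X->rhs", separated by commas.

  step 0 ⇒ step 1: ADB ⇒ AC·BC·CB
    A ↦ AC
    B ↦ CB
    D ↦ BC
    C ↦ DC  (constrained at step 1)

A->AC, B->CB, C->DC, D->BC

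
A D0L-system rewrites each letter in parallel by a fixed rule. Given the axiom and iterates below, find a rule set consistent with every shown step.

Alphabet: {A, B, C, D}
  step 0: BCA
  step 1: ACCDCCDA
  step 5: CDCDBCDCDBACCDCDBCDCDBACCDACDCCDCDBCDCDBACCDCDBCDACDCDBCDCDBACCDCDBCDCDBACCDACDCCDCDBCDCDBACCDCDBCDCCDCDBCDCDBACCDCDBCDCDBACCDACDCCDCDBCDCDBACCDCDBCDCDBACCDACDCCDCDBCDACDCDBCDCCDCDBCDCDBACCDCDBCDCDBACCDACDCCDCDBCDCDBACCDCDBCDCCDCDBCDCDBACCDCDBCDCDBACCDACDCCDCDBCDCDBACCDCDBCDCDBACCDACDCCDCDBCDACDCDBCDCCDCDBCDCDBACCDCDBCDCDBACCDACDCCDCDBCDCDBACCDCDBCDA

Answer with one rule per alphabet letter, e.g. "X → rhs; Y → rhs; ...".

  step 0 ⇒ step 1: BCA ⇒ AC·CDC·CDA
    A ↦ CDA
    B ↦ AC
    C ↦ CDC
    D ↦ DB  (constrained at step 1)

A->CDA, B->AC, C->CDC, D->DB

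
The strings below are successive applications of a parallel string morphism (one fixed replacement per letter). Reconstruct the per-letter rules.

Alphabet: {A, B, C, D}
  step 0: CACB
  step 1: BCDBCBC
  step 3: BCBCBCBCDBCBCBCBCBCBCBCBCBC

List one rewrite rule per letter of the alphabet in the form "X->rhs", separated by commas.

A->D, B->BC, C->BC, D->AC

  step 0 ⇒ step 1: CACB ⇒ BC·D·BC·BC
    A ↦ D
    B ↦ BC
    C ↦ BC
    D ↦ AC  (constrained at step 1)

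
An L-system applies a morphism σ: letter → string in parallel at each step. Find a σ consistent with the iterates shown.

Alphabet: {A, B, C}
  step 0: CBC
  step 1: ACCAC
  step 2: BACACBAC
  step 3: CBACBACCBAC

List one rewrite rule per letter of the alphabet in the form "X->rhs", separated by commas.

  step 2 ⇒ step 3: BACACBAC ⇒ C·B·AC·B·AC·C·B·AC
    A ↦ B
    B ↦ C
    C ↦ AC

A->B, B->C, C->AC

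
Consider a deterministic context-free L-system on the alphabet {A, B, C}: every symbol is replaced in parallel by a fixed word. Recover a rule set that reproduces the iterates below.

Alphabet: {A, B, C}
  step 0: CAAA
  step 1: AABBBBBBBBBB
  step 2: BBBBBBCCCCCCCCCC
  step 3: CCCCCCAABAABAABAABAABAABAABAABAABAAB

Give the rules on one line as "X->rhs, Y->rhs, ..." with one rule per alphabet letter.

  step 2 ⇒ step 3: BBBBBBCCCCCCCCCC ⇒ C·C·C·C·C·C·AAB·AAB·AAB·AAB·AAB·AAB·AAB·AAB·AAB·AAB
    B ↦ C
    C ↦ AAB
  step 0 ⇒ step 1: CAAA ⇒ AAB·BBB·BBB·BBB
    A ↦ BBB

A->BBB, B->C, C->AAB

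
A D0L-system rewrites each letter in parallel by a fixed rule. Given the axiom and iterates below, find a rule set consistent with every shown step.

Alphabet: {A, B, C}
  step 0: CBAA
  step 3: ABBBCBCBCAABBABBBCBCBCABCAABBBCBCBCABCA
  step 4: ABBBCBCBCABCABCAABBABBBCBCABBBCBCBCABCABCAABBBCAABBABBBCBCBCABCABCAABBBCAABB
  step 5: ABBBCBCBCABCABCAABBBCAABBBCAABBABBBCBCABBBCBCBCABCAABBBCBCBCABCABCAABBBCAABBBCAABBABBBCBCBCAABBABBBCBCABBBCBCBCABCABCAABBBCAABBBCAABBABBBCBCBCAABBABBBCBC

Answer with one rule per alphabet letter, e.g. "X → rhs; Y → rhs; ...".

  step 4 ⇒ step 5: ABBBCBCBCABCABCAABBABBBCBCABBBCBCBCABCABCAABBBCAABBABBBCBCBCABCABCAABBBCAABB ⇒ ABB·BC·BC·BC·A·BC·A·BC·A·ABB·BC·A·ABB·BC·A·ABB·ABB·BC·BC·ABB·BC·BC·BC·A·BC·A·ABB·BC·BC·BC·A·BC·A·BC·A·ABB·BC·A·ABB·BC·A·ABB·ABB·BC·BC·BC·A·ABB·ABB·BC·BC·ABB·BC·BC·BC·A·BC·A·BC·A·ABB·BC·A·ABB·BC·A·ABB·ABB·BC·BC·BC·A·ABB·ABB·BC·BC
    A ↦ ABB
    B ↦ BC
    C ↦ A

A->ABB, B->BC, C->A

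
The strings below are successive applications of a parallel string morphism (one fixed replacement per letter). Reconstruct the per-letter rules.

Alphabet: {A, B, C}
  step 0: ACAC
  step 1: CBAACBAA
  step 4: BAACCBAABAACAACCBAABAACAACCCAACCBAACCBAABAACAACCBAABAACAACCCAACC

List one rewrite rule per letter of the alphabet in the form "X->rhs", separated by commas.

  step 0 ⇒ step 1: ACAC ⇒ C·BAA·C·BAA
    A ↦ C
    C ↦ BAA
    B ↦ CAA  (constrained at step 1)

A->C, B->CAA, C->BAA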